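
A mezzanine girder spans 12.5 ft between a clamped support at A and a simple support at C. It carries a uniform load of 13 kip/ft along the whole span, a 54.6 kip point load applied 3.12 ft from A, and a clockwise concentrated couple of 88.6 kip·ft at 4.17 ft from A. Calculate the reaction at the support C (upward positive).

R_C = 71.53 kip

Take the reaction at C as the redundant and release it; the primary structure is a cantilever fixed at A.
Free-end deflection of the primary structure under the applied loading (downward +):
  UDL 13: wL⁴/(8EI) = 39673/EI
  point load 54.6 at a = 3.12: Pa²(3L − a)/(6EI) = 3045/EI
  clockwise couple 88.6 at a = 4.17: M₀a(2L − a)/(2EI) = 3848/EI
  δ_0 = 46566/EI
Flexibility coefficient — unit upward force at C: δ_{CC} = L³/(3EI) = 651/EI.
The prop prevents deflection at C: R_C = δ_0/δ_{CC} = 46566/651 = 71.53 kip.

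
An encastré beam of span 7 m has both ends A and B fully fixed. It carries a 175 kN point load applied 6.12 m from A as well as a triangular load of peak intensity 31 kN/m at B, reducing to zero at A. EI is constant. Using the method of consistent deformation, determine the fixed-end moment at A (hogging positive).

M_A = 67.56 kN·m

Release both end moments; the primary structure is a simply-supported span AB with redundants M_A and M_B.
Simple-span end rotations at A and B under the given loads:
  at A: point load 175 at a = 6.12: Pab(L + b)/(6LEI) = 176.8/EI
  at B: point load 175 at a = 6.12: Pab(L + a)/(6LEI) = 294.4/EI
  at A: triangular load, peak 31: 7w₀L³/(360EI) = 206.8/EI
  at B: triangular load, peak 31: w₀L³/(45EI) = 236.3/EI
  θ_A0 = 383.6/EI,  θ_B0 = 530.7/EI
Flexibility coefficients: a unit moment at one end gives L/(3EI) there and L/(6EI) at the far end, so f₁₁ = f₂₂ = 2.333/EI and f₁₂ = f₂₁ = 1.167/EI.
Compatibility — zero rotation at each built-in end:
  2.333 M_A + 1.167 M_B = 383.6
  1.167 M_A + 2.333 M_B = 530.7
Solving the pair gives M_A = 67.56 kN·m and M_B = 193.7 kN·m (hogging).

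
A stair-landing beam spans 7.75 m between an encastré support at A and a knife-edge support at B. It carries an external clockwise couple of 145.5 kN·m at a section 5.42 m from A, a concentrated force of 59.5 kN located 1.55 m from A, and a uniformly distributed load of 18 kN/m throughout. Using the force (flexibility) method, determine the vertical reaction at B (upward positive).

Take the reaction at B as the redundant and release it; the primary structure is a cantilever fixed at A.
Downward deflection at the released point B due to the loads:
  clockwise couple 145.5 at a = 5.42: M₀a(2L − a)/(2EI) = 3975/EI
  point load 59.5 at a = 1.55: Pa²(3L − a)/(6EI) = 517/EI
  UDL 18: wL⁴/(8EI) = 8117/EI
  δ_0 = 12608/EI
Flexibility coefficient — unit upward force at B: δ_{BB} = L³/(3EI) = 155.2/EI.
Compatibility at B: δ_0 − R_B·δ_{BB} = 0, so R_B = 12608/155.2 = 81.26 kN.

R_B = 81.26 kN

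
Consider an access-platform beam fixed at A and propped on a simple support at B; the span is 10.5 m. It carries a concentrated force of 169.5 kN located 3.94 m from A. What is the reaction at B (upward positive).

R_B = 31.32 kN

Release the roller at B. Primary structure: cantilever fixed at A.
Downward deflection at the released point B due to the loads:
  point load 169.5 at a = 3.94: Pa²(3L − a)/(6EI) = 12086/EI
Flexibility coefficient — unit upward force at B: δ_{BB} = L³/(3EI) = 385.9/EI.
The prop prevents deflection at B: R_B = δ_0/δ_{BB} = 12086/385.9 = 31.32 kN.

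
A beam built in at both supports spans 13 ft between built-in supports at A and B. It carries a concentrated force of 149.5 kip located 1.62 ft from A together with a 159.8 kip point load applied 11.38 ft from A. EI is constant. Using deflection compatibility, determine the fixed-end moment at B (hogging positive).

M_B = 224.8 kip·ft

Take the two fixed-end moments M_A, M_B as redundants; the released structure is the simple span AB.
Simple-span end rotations at A and B under the given loads:
  at A: point load 149.5 at a = 1.62: Pab(L + b)/(6LEI) = 861.5/EI
  at B: point load 149.5 at a = 1.62: Pab(L + a)/(6LEI) = 516.6/EI
  at A: point load 159.8 at a = 11.38: Pab(L + b)/(6LEI) = 552.2/EI
  at B: point load 159.8 at a = 11.38: Pab(L + a)/(6LEI) = 920.8/EI
  θ_A0 = 1414/EI,  θ_B0 = 1437/EI
Flexibility coefficients: a unit moment at one end gives L/(3EI) there and L/(6EI) at the far end, so f₁₁ = f₂₂ = 4.333/EI and f₁₂ = f₂₁ = 2.167/EI.
Compatibility — zero rotation at each built-in end:
  4.333 M_A + 2.167 M_B = 1414
  2.167 M_A + 4.333 M_B = 1437
Solving the pair gives M_A = 213.8 kip·ft and M_B = 224.8 kip·ft (hogging).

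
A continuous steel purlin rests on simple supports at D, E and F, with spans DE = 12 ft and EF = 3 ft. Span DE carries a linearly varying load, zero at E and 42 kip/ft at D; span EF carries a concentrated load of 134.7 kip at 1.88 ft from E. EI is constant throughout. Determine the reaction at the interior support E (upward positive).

Insert a hinge at E; M_E is the redundant, and each span becomes simply supported.
Discontinuity in slope at E on the released structure — sum the simple-span end rotations:
  span DE: triangular load, peak 42: 7w₀L³/(360EI) = 1411/EI
  span EF: point load 134.7 at a = 1.88: Pab(L + b)/(6LEI) = 64.92/EI
  relative rotation θ_0 = (1411 + 64.92)/EI = 1476/EI
A unit hogging moment at E produces rotation L₁/(3EI) + L₂/(3EI) = 5/EI.
Slope continuity at E: θ_0 = M_E·5/EI, so M_E = 1476/5 = 295.2 kip·ft (hogging).
Span DE, ΣM about D with M_E applied at E: R_E^{DE}·12 = 1008 + 295.2, so R_E^{DE} = 108.6 kip and R_D = 252 − 108.6 = 143.4 kip.
Span EF, ΣM about F: R_E^{EF}·3 = 150.9 + 295.2, so R_E^{EF} = 148.7 kip and R_F = 134.7 − 148.7 = -14 kip.
R_E = 108.6 + 148.7 = 257.3 kip.

R_E = 257.3 kip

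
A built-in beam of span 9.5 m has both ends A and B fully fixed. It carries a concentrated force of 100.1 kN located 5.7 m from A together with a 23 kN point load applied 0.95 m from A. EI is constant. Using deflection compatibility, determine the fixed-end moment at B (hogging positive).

Release both end moments; the primary structure is a simply-supported span AB with redundants M_A and M_B.
End rotations of the released simple span under the applied load (×1/EI):
  at A: point load 100.1 at a = 5.7: Pab(L + b)/(6LEI) = 505.9/EI
  at B: point load 100.1 at a = 5.7: Pab(L + a)/(6LEI) = 578.2/EI
  at A: point load 23 at a = 0.95: Pab(L + b)/(6LEI) = 59.16/EI
  at B: point load 23 at a = 0.95: Pab(L + a)/(6LEI) = 34.25/EI
  θ_A0 = 565.1/EI,  θ_B0 = 612.4/EI
Flexibility coefficients: a unit moment at one end gives L/(3EI) there and L/(6EI) at the far end, so f₁₁ = f₂₂ = 3.167/EI and f₁₂ = f₂₁ = 1.583/EI.
Compatibility — zero rotation at each built-in end:
  3.167 M_A + 1.583 M_B = 565.1
  1.583 M_A + 3.167 M_B = 612.4
Solving the pair gives M_A = 109 kN·m and M_B = 138.9 kN·m (hogging).

M_B = 138.9 kN·m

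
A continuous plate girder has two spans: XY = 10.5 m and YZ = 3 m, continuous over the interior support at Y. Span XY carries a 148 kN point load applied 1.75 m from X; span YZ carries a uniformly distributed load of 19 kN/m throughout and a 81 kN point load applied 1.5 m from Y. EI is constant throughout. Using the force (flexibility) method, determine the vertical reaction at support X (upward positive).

Take M_Y as the redundant. Released structure: two simple spans XY and YZ with a hinge at Y.
End slopes at the hinge Y, treating each span as simply supported:
  span XY: point load 148 at a = 1.75: Pab(L + a)/(6LEI) = 440.7/EI
  span YZ: UDL 19: wL³/(24EI) = 21.38/EI
  span YZ: point load 81 at a = 1.5: Pab(L + b)/(6LEI) = 45.56/EI
  relative rotation θ_0 = (440.7 + 66.94)/EI = 507.6/EI
A unit hogging moment at Y produces rotation L₁/(3EI) + L₂/(3EI) = 4.5/EI.
Slope continuity at Y: θ_0 = M_Y·4.5/EI, so M_Y = 507.6/4.5 = 112.8 kN·m (hogging).
Span XY, ΣM about X with M_Y applied at Y: R_Y^{XY}·10.5 = 259 + 112.8, so R_Y^{XY} = 35.41 kN and R_X = 148 − 35.41 = 112.6 kN.

R_X = 112.6 kN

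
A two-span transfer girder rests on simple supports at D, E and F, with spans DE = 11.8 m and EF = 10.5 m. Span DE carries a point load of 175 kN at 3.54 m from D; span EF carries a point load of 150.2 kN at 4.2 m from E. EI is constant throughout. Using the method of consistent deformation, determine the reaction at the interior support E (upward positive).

R_E = 195.1 kN

Take M_E as the redundant. Released structure: two simple spans DE and EF with a hinge at E.
Rotations at E on the released spans (each span's end-slope, ×1/EI):
  span DE: point load 175 at a = 3.54: Pab(L + a)/(6LEI) = 1109/EI
  span EF: point load 150.2 at a = 4.2: Pab(L + b)/(6LEI) = 1060/EI
  relative rotation θ_0 = (1109 + 1060)/EI = 2169/EI
A unit hogging moment at E produces rotation L₁/(3EI) + L₂/(3EI) = 7.433/EI.
Compatibility: M_E·(L₁+L₂)/(3EI) = θ_0, giving M_E = 291.7 kN·m (hogging).
Span DE, ΣM about D with M_E applied at E: R_E^{DE}·11.8 = 619.5 + 291.7, so R_E^{DE} = 77.22 kN and R_D = 175 − 77.22 = 97.78 kN.
Span EF, ΣM about F: R_E^{EF}·10.5 = 946.3 + 291.7, so R_E^{EF} = 117.9 kN and R_F = 150.2 − 117.9 = 32.3 kN.
R_E = 77.22 + 117.9 = 195.1 kN.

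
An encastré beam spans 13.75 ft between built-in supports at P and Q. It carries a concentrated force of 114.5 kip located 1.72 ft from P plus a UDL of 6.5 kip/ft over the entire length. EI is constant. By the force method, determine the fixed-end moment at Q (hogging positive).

Take the two fixed-end moments M_P, M_Q as redundants; the released structure is the simple span PQ.
Simple-span end rotations at P and Q under the given loads:
  at P: point load 114.5 at a = 1.72: Pab(L + b)/(6LEI) = 740.3/EI
  at Q: point load 114.5 at a = 1.72: Pab(L + a)/(6LEI) = 444.3/EI
  at P: UDL 6.5: wL³/(24EI) = 704.1/EI
  at Q: UDL 6.5: wL³/(24EI) = 704.1/EI
  θ_P0 = 1444/EI,  θ_Q0 = 1148/EI
Flexibility coefficients: a unit moment at one end gives L/(3EI) there and L/(6EI) at the far end, so f₁₁ = f₂₂ = 4.583/EI and f₁₂ = f₂₁ = 2.292/EI.
Compatibility — zero rotation at each built-in end:
  4.583 M_P + 2.292 M_Q = 1444
  2.292 M_P + 4.583 M_Q = 1148
Solving the pair gives M_P = 253.2 kip·ft and M_Q = 124 kip·ft (hogging).

M_Q = 124 kip·ft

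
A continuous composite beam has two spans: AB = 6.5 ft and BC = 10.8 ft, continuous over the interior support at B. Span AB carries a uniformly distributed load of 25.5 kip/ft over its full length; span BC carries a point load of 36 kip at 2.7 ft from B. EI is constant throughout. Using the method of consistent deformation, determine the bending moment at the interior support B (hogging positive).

M_B = 90.42 kip·ft

Take M_B as the redundant. Released structure: two simple spans AB and BC with a hinge at B.
End slopes at the hinge B, treating each span as simply supported:
  span AB: UDL 25.5: wL³/(24EI) = 291.8/EI
  span BC: point load 36 at a = 2.7: Pab(L + b)/(6LEI) = 229.6/EI
  relative rotation θ_0 = (291.8 + 229.6)/EI = 521.4/EI
A unit hogging moment at B produces rotation L₁/(3EI) + L₂/(3EI) = 5.767/EI.
Compatibility: M_B·(L₁+L₂)/(3EI) = θ_0, giving M_B = 90.42 kip·ft (hogging).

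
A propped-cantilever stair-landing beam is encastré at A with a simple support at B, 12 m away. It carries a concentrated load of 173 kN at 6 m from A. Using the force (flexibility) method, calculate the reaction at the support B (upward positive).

R_B = 54.06 kN

Release the roller at B. Primary structure: cantilever fixed at A.
Deflection at B on the released cantilever, summing each load's contribution:
  point load 173 at a = 6: Pa²(3L − a)/(6EI) = 31140/EI
Flexibility coefficient — unit upward force at B: δ_{BB} = L³/(3EI) = 576/EI.
Compatibility at B: δ_0 − R_B·δ_{BB} = 0, so R_B = 31140/576 = 54.06 kN.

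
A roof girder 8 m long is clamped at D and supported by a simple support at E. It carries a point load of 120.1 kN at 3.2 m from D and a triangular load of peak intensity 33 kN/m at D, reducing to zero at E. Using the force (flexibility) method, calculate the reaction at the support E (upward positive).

Choose R_E as the redundant. The primary structure is the cantilever fixed at D.
Primary-structure tip deflection at E by superposition:
  point load 120.1 at a = 3.2: Pa²(3L − a)/(6EI) = 4263/EI
  triangular load, peak 33 at the fixed end: w₀L⁴/(30EI) = 4506/EI
  δ_0 = 8769/EI
Tip deflection under a unit load at E: L³/(3EI) = 170.7/EI.
Compatibility at E: δ_0 − R_E·δ_{EE} = 0, so R_E = 8769/170.7 = 51.38 kN.

R_E = 51.38 kN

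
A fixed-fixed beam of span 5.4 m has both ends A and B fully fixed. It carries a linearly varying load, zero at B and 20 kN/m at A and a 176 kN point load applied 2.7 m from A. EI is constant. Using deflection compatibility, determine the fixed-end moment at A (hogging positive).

Release both end moments; the primary structure is a simply-supported span AB with redundants M_A and M_B.
Simple-span end rotations at A and B under the given loads:
  at A: triangular load, peak 20: w₀L³/(45EI) = 69.98/EI
  at B: triangular load, peak 20: 7w₀L³/(360EI) = 61.24/EI
  at A: point load 176 at a = 2.7: Pab(L + b)/(6LEI) = 320.8/EI
  at B: point load 176 at a = 2.7: Pab(L + a)/(6LEI) = 320.8/EI
  θ_A0 = 390.7/EI,  θ_B0 = 382/EI
Flexibility coefficients: a unit moment at one end gives L/(3EI) there and L/(6EI) at the far end, so f₁₁ = f₂₂ = 1.8/EI and f₁₂ = f₂₁ = 0.9/EI.
Compatibility — zero rotation at each built-in end:
  1.8 M_A + 0.9 M_B = 390.7
  0.9 M_A + 1.8 M_B = 382
Solving the pair gives M_A = 148 kN·m and M_B = 138.2 kN·m (hogging).

M_A = 148 kN·m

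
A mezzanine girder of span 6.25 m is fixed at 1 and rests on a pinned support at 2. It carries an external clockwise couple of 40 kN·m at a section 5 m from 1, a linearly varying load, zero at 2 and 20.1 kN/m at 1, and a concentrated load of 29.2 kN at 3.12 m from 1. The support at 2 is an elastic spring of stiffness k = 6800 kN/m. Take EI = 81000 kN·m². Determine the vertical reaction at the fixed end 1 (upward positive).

R_1 = 65.08 kN

Take the reaction at 2 as the redundant and release it; the primary structure is a cantilever fixed at 1.
Deflection at 2 on the released cantilever, summing each load's contribution:
  clockwise couple 40 at a = 5: M₀a(2L − a)/(2EI) = 750/EI
  triangular load, peak 20.1 at the fixed end: w₀L⁴/(30EI) = 1022/EI
  point load 29.2 at a = 3.12: Pa²(3L − a)/(6EI) = 740.5/EI
  δ_0 = 2513/EI
Tip deflection under a unit load at 2: L³/(3EI) = 81.38/EI.
With EI = 81000 kN·m²: δ_0 = 0.031022 m and δ_{22} = 0.001005 m/kN.
Compatibility — the spring shortens by R_2/k under the reaction it provides: δ_0 − R_2·δ_{22} = R_2/k. With 1/k = 0.000147 m/kN, R_2 = δ_0 / (δ_{22} + 1/k) = 0.031022 / (0.001005 + 0.000147) = 26.93 kN.
Vertical equilibrium: R_1 = ΣP − R_2 = 92.01 − 26.93 = 65.08 kN.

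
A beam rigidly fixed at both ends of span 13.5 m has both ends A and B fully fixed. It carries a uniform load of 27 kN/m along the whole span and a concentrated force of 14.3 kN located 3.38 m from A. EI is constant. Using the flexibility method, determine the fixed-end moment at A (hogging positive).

Release both end moments; the primary structure is a simply-supported span AB with redundants M_A and M_B.
Simple-span end rotations at A and B under the given loads:
  at A: UDL 27: wL³/(24EI) = 2768/EI
  at B: UDL 27: wL³/(24EI) = 2768/EI
  at A: point load 14.3 at a = 3.38: Pab(L + b)/(6LEI) = 142.6/EI
  at B: point load 14.3 at a = 3.38: Pab(L + a)/(6LEI) = 101.9/EI
  θ_A0 = 2911/EI,  θ_B0 = 2870/EI
Flexibility coefficients: a unit moment at one end gives L/(3EI) there and L/(6EI) at the far end, so f₁₁ = f₂₂ = 4.5/EI and f₁₂ = f₂₁ = 2.25/EI.
Compatibility — zero rotation at each built-in end:
  4.5 M_A + 2.25 M_B = 2911
  2.25 M_A + 4.5 M_B = 2870
Solving the pair gives M_A = 437.2 kN·m and M_B = 419.1 kN·m (hogging).

M_A = 437.2 kN·m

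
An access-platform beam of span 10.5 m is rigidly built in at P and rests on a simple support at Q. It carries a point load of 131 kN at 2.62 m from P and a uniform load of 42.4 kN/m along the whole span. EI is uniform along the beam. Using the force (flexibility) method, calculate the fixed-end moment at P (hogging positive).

M_P = 809.8 kN·m

Release the roller at Q. Primary structure: cantilever fixed at P.
Primary-structure tip deflection at Q by superposition:
  point load 131 at a = 2.62: Pa²(3L − a)/(6EI) = 4328/EI
  UDL 42.4: wL⁴/(8EI) = 64422/EI
  δ_0 = 68750/EI
Tip deflection under a unit load at Q: L³/(3EI) = 385.9/EI.
Compatibility at Q: δ_0 − R_Q·δ_{QQ} = 0, so R_Q = 68750/385.9 = 178.2 kN.
Moment equilibrium about P: M_P = Σ(load moments about P) − R_Q·L = 2681 − 178.2×10.5 = 809.8 kN·m.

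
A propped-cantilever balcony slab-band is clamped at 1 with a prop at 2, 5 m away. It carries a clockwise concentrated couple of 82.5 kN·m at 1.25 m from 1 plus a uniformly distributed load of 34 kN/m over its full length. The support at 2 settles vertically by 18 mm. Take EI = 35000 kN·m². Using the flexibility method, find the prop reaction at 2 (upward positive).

R_2 = 59.46 kN

Take the reaction at 2 as the redundant and release it; the primary structure is a cantilever fixed at 1.
Downward deflection at the released point 2 due to the loads:
  clockwise couple 82.5 at a = 1.25: M₀a(2L − a)/(2EI) = 451.2/EI
  UDL 34: wL⁴/(8EI) = 2656/EI
  δ_0 = 3107/EI
Flexibility coefficient — unit upward force at 2: δ_{22} = L³/(3EI) = 41.67/EI.
With EI = 35000 kN·m²: δ_0 = 0.088783 m and δ_{22} = 0.00119 m/kN.
Compatibility — the beam at 2 must follow the support down by 0.018 m: δ_0 − R_2·δ_{22} = 0.018, so R_2 = (0.088783 − 0.018)/0.00119 = 59.46 kN.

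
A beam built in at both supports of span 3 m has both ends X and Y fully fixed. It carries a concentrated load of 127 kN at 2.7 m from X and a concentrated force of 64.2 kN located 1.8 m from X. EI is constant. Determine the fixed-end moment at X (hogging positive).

Take the two fixed-end moments M_X, M_Y as redundants; the released structure is the simple span XY.
On the primary (simply-supported) span, the end slopes from the loading are:
  at X: point load 127 at a = 2.7: Pab(L + b)/(6LEI) = 18.86/EI
  at Y: point load 127 at a = 2.7: Pab(L + a)/(6LEI) = 32.58/EI
  at X: point load 64.2 at a = 1.8: Pab(L + b)/(6LEI) = 32.36/EI
  at Y: point load 64.2 at a = 1.8: Pab(L + a)/(6LEI) = 36.98/EI
  θ_X0 = 51.22/EI,  θ_Y0 = 69.55/EI
Flexibility coefficients: a unit moment at one end gives L/(3EI) there and L/(6EI) at the far end, so f₁₁ = f₂₂ = 1/EI and f₁₂ = f₂₁ = 0.5/EI.
Compatibility — zero rotation at each built-in end:
  1 M_X + 0.5 M_Y = 51.22
  0.5 M_X + 1 M_Y = 69.55
Solving the pair gives M_X = 21.92 kN·m and M_Y = 58.6 kN·m (hogging).

M_X = 21.92 kN·m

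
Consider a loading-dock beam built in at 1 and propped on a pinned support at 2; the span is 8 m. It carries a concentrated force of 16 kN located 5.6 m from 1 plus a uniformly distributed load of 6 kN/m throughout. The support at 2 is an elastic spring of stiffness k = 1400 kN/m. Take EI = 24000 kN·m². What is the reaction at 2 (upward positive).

Remove the prop at 2; the released (primary) structure is a cantilever built in at 1.
Downward deflection at the released point 2 due to the loads:
  point load 16 at a = 5.6: Pa²(3L − a)/(6EI) = 1539/EI
  UDL 6: wL⁴/(8EI) = 3072/EI
  δ_0 = 4611/EI
Flexibility coefficient — unit upward force at 2: δ_{22} = L³/(3EI) = 170.7/EI.
With EI = 24000 kN·m²: δ_0 = 0.19211 m and δ_{22} = 0.007111 m/kN.
Compatibility — the spring shortens by R_2/k under the reaction it provides: δ_0 − R_2·δ_{22} = R_2/k. With 1/k = 0.000714 m/kN, R_2 = δ_0 / (δ_{22} + 1/k) = 0.19211 / (0.007111 + 0.000714) = 24.55 kN.

R_2 = 24.55 kN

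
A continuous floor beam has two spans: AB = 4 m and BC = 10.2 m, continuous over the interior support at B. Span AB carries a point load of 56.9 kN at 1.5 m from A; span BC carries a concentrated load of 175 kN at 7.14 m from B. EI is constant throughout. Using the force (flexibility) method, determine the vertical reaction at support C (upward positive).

R_C = 104.3 kN

Take M_B as the redundant. Released structure: two simple spans AB and BC with a hinge at B.
Discontinuity in slope at B on the released structure — sum the simple-span end rotations:
  span AB: point load 56.9 at a = 1.5: Pab(L + a)/(6LEI) = 48.9/EI
  span BC: point load 175 at a = 7.14: Pab(L + b)/(6LEI) = 828.4/EI
  relative rotation θ_0 = (48.9 + 828.4)/EI = 877.3/EI
A unit hogging moment at B produces rotation L₁/(3EI) + L₂/(3EI) = 4.733/EI.
Slope continuity at B: θ_0 = M_B·4.733/EI, so M_B = 877.3/4.733 = 185.3 kN·m (hogging).
Span BC, ΣM about C: R_B^{BC}·10.2 = 535.5 + 185.3, so R_B^{BC} = 70.67 kN and R_C = 175 − 70.67 = 104.3 kN.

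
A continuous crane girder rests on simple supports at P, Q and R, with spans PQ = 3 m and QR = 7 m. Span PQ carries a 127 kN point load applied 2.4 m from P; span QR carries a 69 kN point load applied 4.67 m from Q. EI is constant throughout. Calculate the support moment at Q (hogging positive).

Take M_Q as the redundant. Released structure: two simple spans PQ and QR with a hinge at Q.
Discontinuity in slope at Q on the released structure — sum the simple-span end rotations:
  span PQ: point load 127 at a = 2.4: Pab(L + a)/(6LEI) = 54.86/EI
  span QR: point load 69 at a = 4.67: Pab(L + b)/(6LEI) = 166.8/EI
  relative rotation θ_0 = (54.86 + 166.8)/EI = 221.6/EI
A unit hogging moment at Q produces rotation L₁/(3EI) + L₂/(3EI) = 3.333/EI.
Compatibility: M_Q·(L₁+L₂)/(3EI) = θ_0, giving M_Q = 66.49 kN·m (hogging).

M_Q = 66.49 kN·m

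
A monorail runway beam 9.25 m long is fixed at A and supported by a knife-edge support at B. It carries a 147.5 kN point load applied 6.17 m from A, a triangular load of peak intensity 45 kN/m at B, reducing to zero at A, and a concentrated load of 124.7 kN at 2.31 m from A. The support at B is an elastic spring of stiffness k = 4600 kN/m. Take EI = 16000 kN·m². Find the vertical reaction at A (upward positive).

R_A = 281.2 kN

Choose R_B as the redundant. The primary structure is the cantilever fixed at A.
Downward deflection at the released point B due to the loads:
  point load 147.5 at a = 6.17: Pa²(3L − a)/(6EI) = 20196/EI
  triangular load, peak 45 at the free end: 11w₀L⁴/(120EI) = 30199/EI
  point load 124.7 at a = 2.31: Pa²(3L − a)/(6EI) = 2821/EI
  δ_0 = 53216/EI
Tip deflection under a unit load at B: L³/(3EI) = 263.8/EI.
With EI = 16000 kN·m²: δ_0 = 3.326 m and δ_{BB} = 0.016489 m/kN.
Compatibility — the spring shortens by R_B/k under the reaction it provides: δ_0 − R_B·δ_{BB} = R_B/k. With 1/k = 0.000217 m/kN, R_B = δ_0 / (δ_{BB} + 1/k) = 3.326 / (0.016489 + 0.000217) = 199.1 kN.
Vertical equilibrium: R_A = ΣP − R_B = 480.3 − 199.1 = 281.2 kN.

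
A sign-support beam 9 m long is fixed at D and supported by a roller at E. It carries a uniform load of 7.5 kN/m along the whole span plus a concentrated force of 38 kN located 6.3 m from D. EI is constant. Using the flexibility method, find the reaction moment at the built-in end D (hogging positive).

M_D = 122.6 kN·m

Take the reaction at E as the redundant and release it; the primary structure is a cantilever fixed at D.
Downward deflection at the released point E due to the loads:
  UDL 7.5: wL⁴/(8EI) = 6151/EI
  point load 38 at a = 6.3: Pa²(3L − a)/(6EI) = 5203/EI
  δ_0 = 11354/EI
Tip deflection under a unit load at E: L³/(3EI) = 243/EI.
The prop prevents deflection at E: R_E = δ_0/δ_{EE} = 11354/243 = 46.73 kN.
Moment equilibrium about D: M_D = Σ(load moments about D) − R_E·L = 543.1 − 46.73×9 = 122.6 kN·m.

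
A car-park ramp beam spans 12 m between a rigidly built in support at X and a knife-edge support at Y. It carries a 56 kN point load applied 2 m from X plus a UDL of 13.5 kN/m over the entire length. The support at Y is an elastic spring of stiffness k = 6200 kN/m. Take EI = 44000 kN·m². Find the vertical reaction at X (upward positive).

R_X = 155.8 kN

Remove the prop at Y; the released (primary) structure is a cantilever built in at X.
Primary-structure tip deflection at Y by superposition:
  point load 56 at a = 2: Pa²(3L − a)/(6EI) = 1269/EI
  UDL 13.5: wL⁴/(8EI) = 34992/EI
  δ_0 = 36261/EI
Tip deflection under a unit load at Y: L³/(3EI) = 576/EI.
With EI = 44000 kN·m²: δ_0 = 0.82412 m and δ_{YY} = 0.013091 m/kN.
Compatibility — the spring shortens by R_Y/k under the reaction it provides: δ_0 − R_Y·δ_{YY} = R_Y/k. With 1/k = 0.000161 m/kN, R_Y = δ_0 / (δ_{YY} + 1/k) = 0.82412 / (0.013091 + 0.000161) = 62.19 kN.
Vertical equilibrium: R_X = ΣP − R_Y = 218 − 62.19 = 155.8 kN.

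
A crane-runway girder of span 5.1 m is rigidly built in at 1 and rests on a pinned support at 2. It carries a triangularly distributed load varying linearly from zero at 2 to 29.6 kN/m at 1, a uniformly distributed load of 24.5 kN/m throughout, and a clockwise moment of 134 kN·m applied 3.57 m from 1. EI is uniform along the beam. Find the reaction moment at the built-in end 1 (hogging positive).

Release the roller at 2. Primary structure: cantilever fixed at 1.
Downward deflection at the released point 2 due to the loads:
  triangular load, peak 29.6 at the fixed end: w₀L⁴/(30EI) = 667.5/EI
  UDL 24.5: wL⁴/(8EI) = 2072/EI
  clockwise couple 134 at a = 3.57: M₀a(2L − a)/(2EI) = 1586/EI
  δ_0 = 4325/EI
Flexibility coefficient — unit upward force at 2: δ_{22} = L³/(3EI) = 44.22/EI.
Compatibility at 2: δ_0 − R_2·δ_{22} = 0, so R_2 = 4325/44.22 = 97.82 kN.
Moment equilibrium about 1: M_1 = Σ(load moments about 1) − R_2·L = 580.9 − 97.82×5.1 = 82.07 kN·m.

M_1 = 82.07 kN·m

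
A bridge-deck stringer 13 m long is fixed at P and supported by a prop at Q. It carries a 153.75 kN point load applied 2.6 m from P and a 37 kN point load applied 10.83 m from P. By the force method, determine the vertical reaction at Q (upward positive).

R_Q = 36.43 kN

Release the roller at Q. Primary structure: cantilever fixed at P.
Primary-structure tip deflection at Q by superposition:
  point load 153.75 at a = 2.6: Pa²(3L − a)/(6EI) = 6305/EI
  point load 37 at a = 10.83: Pa²(3L − a)/(6EI) = 20375/EI
  δ_0 = 26680/EI
Flexibility coefficient — unit upward force at Q: δ_{QQ} = L³/(3EI) = 732.3/EI.
The prop prevents deflection at Q: R_Q = δ_0/δ_{QQ} = 26680/732.3 = 36.43 kN.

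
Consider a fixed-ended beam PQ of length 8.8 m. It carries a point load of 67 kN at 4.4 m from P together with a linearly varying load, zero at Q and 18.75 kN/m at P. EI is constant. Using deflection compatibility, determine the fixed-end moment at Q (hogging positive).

Take the two fixed-end moments M_P, M_Q as redundants; the released structure is the simple span PQ.
End rotations of the released simple span under the applied load (×1/EI):
  at P: point load 67 at a = 4.4: Pab(L + b)/(6LEI) = 324.3/EI
  at Q: point load 67 at a = 4.4: Pab(L + a)/(6LEI) = 324.3/EI
  at P: triangular load, peak 18.75: w₀L³/(45EI) = 283.9/EI
  at Q: triangular load, peak 18.75: 7w₀L³/(360EI) = 248.5/EI
  θ_P0 = 608.2/EI,  θ_Q0 = 572.7/EI
Flexibility coefficients: a unit moment at one end gives L/(3EI) there and L/(6EI) at the far end, so f₁₁ = f₂₂ = 2.933/EI and f₁₂ = f₂₁ = 1.467/EI.
Compatibility — zero rotation at each built-in end:
  2.933 M_P + 1.467 M_Q = 608.2
  1.467 M_P + 2.933 M_Q = 572.7
Solving the pair gives M_P = 146.3 kN·m and M_Q = 122.1 kN·m (hogging).

M_Q = 122.1 kN·m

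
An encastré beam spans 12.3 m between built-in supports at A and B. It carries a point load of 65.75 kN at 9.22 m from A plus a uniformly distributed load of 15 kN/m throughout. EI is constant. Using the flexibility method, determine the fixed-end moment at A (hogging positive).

M_A = 227.1 kN·m

Take the two fixed-end moments M_A, M_B as redundants; the released structure is the simple span AB.
End rotations of the released simple span under the applied load (×1/EI):
  at A: point load 65.75 at a = 9.22: Pab(L + b)/(6LEI) = 389.1/EI
  at B: point load 65.75 at a = 9.22: Pab(L + a)/(6LEI) = 544.5/EI
  at A: UDL 15: wL³/(24EI) = 1163/EI
  at B: UDL 15: wL³/(24EI) = 1163/EI
  θ_A0 = 1552/EI,  θ_B0 = 1707/EI
Flexibility coefficients: a unit moment at one end gives L/(3EI) there and L/(6EI) at the far end, so f₁₁ = f₂₂ = 4.1/EI and f₁₂ = f₂₁ = 2.05/EI.
Compatibility — zero rotation at each built-in end:
  4.1 M_A + 2.05 M_B = 1552
  2.05 M_A + 4.1 M_B = 1707
Solving the pair gives M_A = 227.1 kN·m and M_B = 302.9 kN·m (hogging).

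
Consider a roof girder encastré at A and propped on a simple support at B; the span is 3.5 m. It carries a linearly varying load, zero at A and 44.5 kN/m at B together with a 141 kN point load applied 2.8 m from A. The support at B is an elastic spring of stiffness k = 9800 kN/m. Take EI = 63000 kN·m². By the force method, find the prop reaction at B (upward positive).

Take the reaction at B as the redundant and release it; the primary structure is a cantilever fixed at A.
Deflection at B on the released cantilever, summing each load's contribution:
  triangular load, peak 44.5 at the free end: 11w₀L⁴/(120EI) = 612.1/EI
  point load 141 at a = 2.8: Pa²(3L − a)/(6EI) = 1419/EI
  δ_0 = 2031/EI
Tip deflection under a unit load at B: L³/(3EI) = 14.29/EI.
With EI = 63000 kN·m²: δ_0 = 0.032235 m and δ_{BB} = 0.000227 m/kN.
Compatibility — the spring shortens by R_B/k under the reaction it provides: δ_0 − R_B·δ_{BB} = R_B/k. With 1/k = 0.000102 m/kN, R_B = δ_0 / (δ_{BB} + 1/k) = 0.032235 / (0.000227 + 0.000102) = 98.01 kN.

R_B = 98.01 kN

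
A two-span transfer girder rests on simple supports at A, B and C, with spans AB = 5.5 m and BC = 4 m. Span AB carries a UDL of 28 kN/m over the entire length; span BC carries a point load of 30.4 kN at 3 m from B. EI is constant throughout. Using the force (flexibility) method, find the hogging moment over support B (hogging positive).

Release continuity at B by inserting a hinge; the redundant is the internal moment M_B. The primary structure is two simply-supported spans AB and BC.
Discontinuity in slope at B on the released structure — sum the simple-span end rotations:
  span AB: UDL 28: wL³/(24EI) = 194.1/EI
  span BC: point load 30.4 at a = 3: Pab(L + b)/(6LEI) = 19/EI
  relative rotation θ_0 = (194.1 + 19)/EI = 213.1/EI
A unit hogging moment at B produces rotation L₁/(3EI) + L₂/(3EI) = 3.167/EI.
Slope continuity at B: θ_0 = M_B·3.167/EI, so M_B = 213.1/3.167 = 67.3 kN·m (hogging).

M_B = 67.3 kN·m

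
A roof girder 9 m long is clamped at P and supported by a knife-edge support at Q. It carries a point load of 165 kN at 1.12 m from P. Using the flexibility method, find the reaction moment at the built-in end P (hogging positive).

M_P = 151.7 kN·m

Choose R_Q as the redundant. The primary structure is the cantilever fixed at P.
Free-end deflection of the primary structure under the applied loading (downward +):
  point load 165 at a = 1.12: Pa²(3L − a)/(6EI) = 892.8/EI
Tip deflection under a unit load at Q: L³/(3EI) = 243/EI.
The prop prevents deflection at Q: R_Q = δ_0/δ_{QQ} = 892.8/243 = 3.674 kN.
Moment equilibrium about P: M_P = Σ(load moments about P) − R_Q·L = 184.8 − 3.674×9 = 151.7 kN·m.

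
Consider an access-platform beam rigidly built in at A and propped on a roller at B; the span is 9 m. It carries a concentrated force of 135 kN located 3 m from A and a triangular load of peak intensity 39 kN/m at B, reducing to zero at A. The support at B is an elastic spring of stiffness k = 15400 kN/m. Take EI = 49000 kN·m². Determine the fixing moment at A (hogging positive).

M_A = 422.8 kN·m

Choose R_B as the redundant. The primary structure is the cantilever fixed at A.
Free-end deflection of the primary structure under the applied loading (downward +):
  point load 135 at a = 3: Pa²(3L − a)/(6EI) = 4860/EI
  triangular load, peak 39 at the free end: 11w₀L⁴/(120EI) = 23456/EI
  δ_0 = 28316/EI
Tip deflection under a unit load at B: L³/(3EI) = 243/EI.
With EI = 49000 kN·m²: δ_0 = 0.57787 m and δ_{BB} = 0.004959 m/kN.
Compatibility — the spring shortens by R_B/k under the reaction it provides: δ_0 − R_B·δ_{BB} = R_B/k. With 1/k = 0.000065 m/kN, R_B = δ_0 / (δ_{BB} + 1/k) = 0.57787 / (0.004959 + 0.000065) = 115 kN.
Moment equilibrium about A: M_A = Σ(load moments about A) − R_B·L = 1458 − 115×9 = 422.8 kN·m.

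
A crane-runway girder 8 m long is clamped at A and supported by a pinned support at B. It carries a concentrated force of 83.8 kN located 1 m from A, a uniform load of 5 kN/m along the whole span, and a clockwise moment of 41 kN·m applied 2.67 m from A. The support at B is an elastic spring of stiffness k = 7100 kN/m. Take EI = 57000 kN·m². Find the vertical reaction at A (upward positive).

R_A = 103.6 kN

Choose R_B as the redundant. The primary structure is the cantilever fixed at A.
Free-end deflection of the primary structure under the applied loading (downward +):
  point load 83.8 at a = 1: Pa²(3L − a)/(6EI) = 321.2/EI
  UDL 5: wL⁴/(8EI) = 2560/EI
  clockwise couple 41 at a = 2.67: M₀a(2L − a)/(2EI) = 729.6/EI
  δ_0 = 3611/EI
Flexibility coefficient — unit upward force at B: δ_{BB} = L³/(3EI) = 170.7/EI.
With EI = 57000 kN·m²: δ_0 = 0.063348 m and δ_{BB} = 0.002994 m/kN.
Compatibility — the spring shortens by R_B/k under the reaction it provides: δ_0 − R_B·δ_{BB} = R_B/k. With 1/k = 0.000141 m/kN, R_B = δ_0 / (δ_{BB} + 1/k) = 0.063348 / (0.002994 + 0.000141) = 20.21 kN.
Vertical equilibrium: R_A = ΣP − R_B = 123.8 − 20.21 = 103.6 kN.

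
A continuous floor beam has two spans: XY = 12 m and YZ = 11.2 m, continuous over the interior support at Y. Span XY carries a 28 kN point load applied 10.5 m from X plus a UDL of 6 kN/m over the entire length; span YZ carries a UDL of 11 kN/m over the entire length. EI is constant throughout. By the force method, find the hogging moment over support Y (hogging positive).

M_Y = 156.9 kN·m

Take M_Y as the redundant. Released structure: two simple spans XY and YZ with a hinge at Y.
Rotations at Y on the released spans (each span's end-slope, ×1/EI):
  span XY: point load 28 at a = 10.5: Pab(L + a)/(6LEI) = 137.8/EI
  span XY: UDL 6: wL³/(24EI) = 432/EI
  span YZ: UDL 11: wL³/(24EI) = 643.9/EI
  relative rotation θ_0 = (569.8 + 643.9)/EI = 1214/EI
A unit hogging moment at Y produces rotation L₁/(3EI) + L₂/(3EI) = 7.733/EI.
Slope continuity at Y: θ_0 = M_Y·7.733/EI, so M_Y = 1214/7.733 = 156.9 kN·m (hogging).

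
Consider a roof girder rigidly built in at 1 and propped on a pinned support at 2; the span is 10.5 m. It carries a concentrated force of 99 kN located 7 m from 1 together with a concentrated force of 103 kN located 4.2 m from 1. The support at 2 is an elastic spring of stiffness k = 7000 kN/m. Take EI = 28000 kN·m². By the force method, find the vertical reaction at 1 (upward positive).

Release the roller at 2. Primary structure: cantilever fixed at 1.
Downward deflection at the released point 2 due to the loads:
  point load 99 at a = 7: Pa²(3L − a)/(6EI) = 19808/EI
  point load 103 at a = 4.2: Pa²(3L − a)/(6EI) = 8267/EI
  δ_0 = 28075/EI
Tip deflection under a unit load at 2: L³/(3EI) = 385.9/EI.
With EI = 28000 kN·m²: δ_0 = 1.0027 m and δ_{22} = 0.013781 m/kN.
Compatibility — the spring shortens by R_2/k under the reaction it provides: δ_0 − R_2·δ_{22} = R_2/k. With 1/k = 0.000143 m/kN, R_2 = δ_0 / (δ_{22} + 1/k) = 1.0027 / (0.013781 + 0.000143) = 72.01 kN.
Vertical equilibrium: R_1 = ΣP − R_2 = 202 − 72.01 = 130 kN.

R_1 = 130 kN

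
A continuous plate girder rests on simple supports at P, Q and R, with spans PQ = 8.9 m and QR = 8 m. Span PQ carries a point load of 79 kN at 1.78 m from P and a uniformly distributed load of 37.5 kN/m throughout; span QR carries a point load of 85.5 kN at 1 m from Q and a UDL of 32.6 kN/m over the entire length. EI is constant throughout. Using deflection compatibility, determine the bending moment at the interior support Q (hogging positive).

Release continuity at Q by inserting a hinge; the redundant is the internal moment M_Q. The primary structure is two simply-supported spans PQ and QR.
End slopes at the hinge Q, treating each span as simply supported:
  span PQ: point load 79 at a = 1.78: Pab(L + a)/(6LEI) = 200.2/EI
  span PQ: UDL 37.5: wL³/(24EI) = 1102/EI
  span QR: point load 85.5 at a = 1: Pab(L + b)/(6LEI) = 187/EI
  span QR: UDL 32.6: wL³/(24EI) = 695.5/EI
  relative rotation θ_0 = (1302 + 882.5)/EI = 2184/EI
A unit hogging moment at Q produces rotation L₁/(3EI) + L₂/(3EI) = 5.633/EI.
Slope continuity at Q: θ_0 = M_Q·5.633/EI, so M_Q = 2184/5.633 = 387.7 kN·m (hogging).

M_Q = 387.7 kN·m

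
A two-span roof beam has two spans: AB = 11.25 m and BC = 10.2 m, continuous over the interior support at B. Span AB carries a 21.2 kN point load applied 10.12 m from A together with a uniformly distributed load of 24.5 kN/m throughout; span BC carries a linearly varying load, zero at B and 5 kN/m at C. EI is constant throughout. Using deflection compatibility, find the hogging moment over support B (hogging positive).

Take M_B as the redundant. Released structure: two simple spans AB and BC with a hinge at B.
End slopes at the hinge B, treating each span as simply supported:
  span AB: point load 21.2 at a = 10.12: Pab(L + a)/(6LEI) = 76.75/EI
  span AB: UDL 24.5: wL³/(24EI) = 1453/EI
  span BC: triangular load, peak 5: 7w₀L³/(360EI) = 103.2/EI
  relative rotation θ_0 = (1530 + 103.2)/EI = 1633/EI
A unit hogging moment at B produces rotation L₁/(3EI) + L₂/(3EI) = 7.15/EI.
Slope continuity at B: θ_0 = M_B·7.15/EI, so M_B = 1633/7.15 = 228.4 kN·m (hogging).

M_B = 228.4 kN·m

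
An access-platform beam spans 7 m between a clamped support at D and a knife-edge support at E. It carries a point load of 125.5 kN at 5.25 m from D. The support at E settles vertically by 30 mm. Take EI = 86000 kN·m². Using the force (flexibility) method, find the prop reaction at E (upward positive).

R_E = 56.85 kN

Take the reaction at E as the redundant and release it; the primary structure is a cantilever fixed at D.
Downward deflection at the released point E due to the loads:
  point load 125.5 at a = 5.25: Pa²(3L − a)/(6EI) = 9080/EI
Flexibility coefficient — unit upward force at E: δ_{EE} = L³/(3EI) = 114.3/EI.
With EI = 86000 kN·m²: δ_0 = 0.10558 m and δ_{EE} = 0.001329 m/kN.
Compatibility — the beam at E must follow the support down by 0.03 m: δ_0 − R_E·δ_{EE} = 0.03, so R_E = (0.10558 − 0.03)/0.001329 = 56.85 kN.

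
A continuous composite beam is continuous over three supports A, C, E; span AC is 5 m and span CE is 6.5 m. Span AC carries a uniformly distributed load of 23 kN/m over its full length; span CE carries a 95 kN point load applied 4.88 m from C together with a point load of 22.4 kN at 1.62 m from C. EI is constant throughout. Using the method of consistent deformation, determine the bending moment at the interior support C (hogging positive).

M_C = 85.52 kN·m

Take M_C as the redundant. Released structure: two simple spans AC and CE with a hinge at C.
Rotations at C on the released spans (each span's end-slope, ×1/EI):
  span AC: UDL 23: wL³/(24EI) = 119.8/EI
  span CE: point load 95 at a = 4.88: Pab(L + b)/(6LEI) = 156.4/EI
  span CE: point load 22.4 at a = 1.62: Pab(L + b)/(6LEI) = 51.67/EI
  relative rotation θ_0 = (119.8 + 208)/EI = 327.8/EI
A unit hogging moment at C produces rotation L₁/(3EI) + L₂/(3EI) = 3.833/EI.
Slope continuity at C: θ_0 = M_C·3.833/EI, so M_C = 327.8/3.833 = 85.52 kN·m (hogging).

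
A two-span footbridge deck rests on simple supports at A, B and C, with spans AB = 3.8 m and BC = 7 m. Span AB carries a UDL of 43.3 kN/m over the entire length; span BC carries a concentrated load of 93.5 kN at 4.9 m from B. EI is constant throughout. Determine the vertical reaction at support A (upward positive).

Insert a hinge at B; M_B is the redundant, and each span becomes simply supported.
Discontinuity in slope at B on the released structure — sum the simple-span end rotations:
  span AB: UDL 43.3: wL³/(24EI) = 99/EI
  span BC: point load 93.5 at a = 4.9: Pab(L + b)/(6LEI) = 208.5/EI
  relative rotation θ_0 = (99 + 208.5)/EI = 307.5/EI
A unit hogging moment at B produces rotation L₁/(3EI) + L₂/(3EI) = 3.6/EI.
Slope continuity at B: θ_0 = M_B·3.6/EI, so M_B = 307.5/3.6 = 85.4 kN·m (hogging).
Span AB, ΣM about A with M_B applied at B: R_B^{AB}·3.8 = 312.6 + 85.4, so R_B^{AB} = 104.7 kN and R_A = 164.5 − 104.7 = 59.8 kN.

R_A = 59.8 kN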